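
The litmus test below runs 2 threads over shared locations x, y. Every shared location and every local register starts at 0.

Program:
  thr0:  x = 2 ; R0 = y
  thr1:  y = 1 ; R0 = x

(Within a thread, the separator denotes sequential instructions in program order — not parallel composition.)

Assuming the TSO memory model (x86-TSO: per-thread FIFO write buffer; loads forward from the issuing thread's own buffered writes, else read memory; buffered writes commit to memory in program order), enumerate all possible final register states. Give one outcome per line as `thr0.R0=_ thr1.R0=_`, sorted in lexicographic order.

outcome vector order: (thr0.R0,thr1.R0)
|TSO outcomes| = 4

thr0.R0=0 thr1.R0=0
thr0.R0=0 thr1.R0=2
thr0.R0=1 thr1.R0=0
thr0.R0=1 thr1.R0=2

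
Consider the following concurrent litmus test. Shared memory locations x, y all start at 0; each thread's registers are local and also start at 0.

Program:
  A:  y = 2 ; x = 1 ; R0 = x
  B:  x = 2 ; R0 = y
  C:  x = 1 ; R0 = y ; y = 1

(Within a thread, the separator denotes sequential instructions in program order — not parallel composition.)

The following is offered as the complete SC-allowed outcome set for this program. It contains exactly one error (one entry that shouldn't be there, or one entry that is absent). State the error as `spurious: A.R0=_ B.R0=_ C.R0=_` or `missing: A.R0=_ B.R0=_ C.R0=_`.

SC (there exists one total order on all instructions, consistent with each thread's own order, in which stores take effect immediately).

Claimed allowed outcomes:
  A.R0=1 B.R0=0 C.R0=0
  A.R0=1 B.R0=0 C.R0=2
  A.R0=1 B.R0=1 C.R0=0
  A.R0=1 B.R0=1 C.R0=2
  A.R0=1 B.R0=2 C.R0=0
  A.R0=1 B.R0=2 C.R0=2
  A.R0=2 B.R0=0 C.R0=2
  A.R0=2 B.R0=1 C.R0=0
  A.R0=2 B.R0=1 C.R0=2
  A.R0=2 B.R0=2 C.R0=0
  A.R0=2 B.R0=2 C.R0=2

spurious: A.R0=2 B.R0=0 C.R0=2

outcome vector order: (A.R0,B.R0,C.R0)
[SC] allowed = {100; 102; 110; 112; 120; 122; 210; 212; 220; 222}
claimed∖SC = {202}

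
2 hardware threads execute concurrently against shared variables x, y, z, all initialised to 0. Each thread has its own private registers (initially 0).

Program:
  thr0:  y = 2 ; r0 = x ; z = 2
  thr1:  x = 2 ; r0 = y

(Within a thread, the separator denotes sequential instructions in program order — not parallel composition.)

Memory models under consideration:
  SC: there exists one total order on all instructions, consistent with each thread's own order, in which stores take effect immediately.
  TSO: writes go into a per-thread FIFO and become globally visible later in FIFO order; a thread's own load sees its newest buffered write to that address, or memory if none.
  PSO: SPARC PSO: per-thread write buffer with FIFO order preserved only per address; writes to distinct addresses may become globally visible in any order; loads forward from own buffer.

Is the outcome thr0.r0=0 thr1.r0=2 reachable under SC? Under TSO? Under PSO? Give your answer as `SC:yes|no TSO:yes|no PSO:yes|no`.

outcome vector order: (thr0.r0,thr1.r0)
SC (3): <0 2>, <2 0>, <2 2>
TSO (4): <0 0>, <0 2>, <2 0>, <2 2>
PSO (4): <0 0>, <0 2>, <2 0>, <2 2>
target <0 2> ∈ {SC,TSO,PSO}

SC:yes TSO:yes PSO:yes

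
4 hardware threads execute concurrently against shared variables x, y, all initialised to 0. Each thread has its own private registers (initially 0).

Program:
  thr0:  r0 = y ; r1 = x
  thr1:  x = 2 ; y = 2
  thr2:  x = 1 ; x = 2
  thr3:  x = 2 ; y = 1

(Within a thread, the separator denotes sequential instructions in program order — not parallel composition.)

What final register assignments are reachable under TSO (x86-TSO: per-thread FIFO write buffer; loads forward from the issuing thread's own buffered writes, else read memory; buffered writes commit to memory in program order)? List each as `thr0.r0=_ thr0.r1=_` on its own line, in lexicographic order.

thr0.r0=0 thr0.r1=0
thr0.r0=0 thr0.r1=1
thr0.r0=0 thr0.r1=2
thr0.r0=1 thr0.r1=1
thr0.r0=1 thr0.r1=2
thr0.r0=2 thr0.r1=1
thr0.r0=2 thr0.r1=2

outcome vector order: (thr0.r0,thr0.r1)
|TSO outcomes| = 7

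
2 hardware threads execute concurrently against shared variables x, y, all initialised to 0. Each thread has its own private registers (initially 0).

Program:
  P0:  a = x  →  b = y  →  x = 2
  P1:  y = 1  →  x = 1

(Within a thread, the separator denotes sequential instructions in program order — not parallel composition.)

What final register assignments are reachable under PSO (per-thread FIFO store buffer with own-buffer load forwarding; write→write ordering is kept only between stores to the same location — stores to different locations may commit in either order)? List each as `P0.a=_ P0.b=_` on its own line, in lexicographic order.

P0.a=0 P0.b=0
P0.a=0 P0.b=1
P0.a=1 P0.b=0
P0.a=1 P0.b=1

outcome vector order: (P0.a,P0.b)
|PSO outcomes| = 4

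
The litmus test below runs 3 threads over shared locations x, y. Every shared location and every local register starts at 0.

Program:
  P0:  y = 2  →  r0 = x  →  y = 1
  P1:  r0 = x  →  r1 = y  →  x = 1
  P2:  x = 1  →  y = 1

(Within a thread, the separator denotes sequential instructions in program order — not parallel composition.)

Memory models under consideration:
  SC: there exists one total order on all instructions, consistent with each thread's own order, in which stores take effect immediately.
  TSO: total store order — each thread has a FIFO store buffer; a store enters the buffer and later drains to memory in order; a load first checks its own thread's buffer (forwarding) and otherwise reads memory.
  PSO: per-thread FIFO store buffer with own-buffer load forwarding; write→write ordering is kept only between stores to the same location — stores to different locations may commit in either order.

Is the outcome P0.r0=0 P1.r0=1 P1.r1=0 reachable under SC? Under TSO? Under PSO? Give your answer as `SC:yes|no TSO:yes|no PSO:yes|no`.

outcome vector order: (P0.r0,P1.r0,P1.r1)
SC: 11 outcomes — {<0 0 0> <0 0 1> <0 0 2> <0 1 1> <0 1 2> <1 0 0> <1 0 1> <1 0 2> <1 1 0> <1 1 1> <1 1 2>}
TSO: 12 outcomes — {<0 0 0> <0 0 1> <0 0 2> <0 1 0> <0 1 1> <0 1 2> <1 0 0> <1 0 1> <1 0 2> <1 1 0> <1 1 1> <1 1 2>}
PSO: 12 outcomes — {<0 0 0> <0 0 1> <0 0 2> <0 1 0> <0 1 1> <0 1 2> <1 0 0> <1 0 1> <1 0 2> <1 1 0> <1 1 1> <1 1 2>}
target <0 1 0> ∈ {TSO,PSO}

SC:no TSO:yes PSO:yes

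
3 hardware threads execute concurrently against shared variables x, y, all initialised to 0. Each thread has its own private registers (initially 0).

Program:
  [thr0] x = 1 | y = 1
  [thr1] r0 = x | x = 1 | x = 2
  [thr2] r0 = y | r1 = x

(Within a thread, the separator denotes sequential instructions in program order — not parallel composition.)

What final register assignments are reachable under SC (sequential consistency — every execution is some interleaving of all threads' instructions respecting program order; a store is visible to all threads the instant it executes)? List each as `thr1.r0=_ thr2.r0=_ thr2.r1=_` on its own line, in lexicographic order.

thr1.r0=0 thr2.r0=0 thr2.r1=0
thr1.r0=0 thr2.r0=0 thr2.r1=1
thr1.r0=0 thr2.r0=0 thr2.r1=2
thr1.r0=0 thr2.r0=1 thr2.r1=1
thr1.r0=0 thr2.r0=1 thr2.r1=2
thr1.r0=1 thr2.r0=0 thr2.r1=0
thr1.r0=1 thr2.r0=0 thr2.r1=1
thr1.r0=1 thr2.r0=0 thr2.r1=2
thr1.r0=1 thr2.r0=1 thr2.r1=1
thr1.r0=1 thr2.r0=1 thr2.r1=2

outcome vector order: (thr1.r0,thr2.r0,thr2.r1)
|SC outcomes| = 10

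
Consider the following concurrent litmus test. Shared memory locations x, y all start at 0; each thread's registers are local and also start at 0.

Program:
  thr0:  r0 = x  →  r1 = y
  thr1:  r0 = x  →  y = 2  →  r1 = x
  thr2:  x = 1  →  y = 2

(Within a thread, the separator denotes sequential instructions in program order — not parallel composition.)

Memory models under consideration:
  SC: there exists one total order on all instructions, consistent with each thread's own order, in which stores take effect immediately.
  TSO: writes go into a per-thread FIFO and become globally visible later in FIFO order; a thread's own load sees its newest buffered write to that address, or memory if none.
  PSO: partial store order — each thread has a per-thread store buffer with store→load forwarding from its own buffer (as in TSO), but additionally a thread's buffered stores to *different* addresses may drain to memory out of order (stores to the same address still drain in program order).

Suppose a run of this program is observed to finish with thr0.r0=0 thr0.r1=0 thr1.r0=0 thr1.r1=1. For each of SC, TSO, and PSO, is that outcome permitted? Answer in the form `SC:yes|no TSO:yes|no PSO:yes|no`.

outcome vector order: (thr0.r0,thr0.r1,thr1.r0,thr1.r1)
SC (11): 0000, 0001, 0011, 0200, 0201, 0211, 1001, 1011, 1200, 1201, 1211
TSO (12): 0000, 0001, 0011, 0200, 0201, 0211, 1000, 1001, 1011, 1200, 1201, 1211
PSO (12): 0000, 0001, 0011, 0200, 0201, 0211, 1000, 1001, 1011, 1200, 1201, 1211
target 0001 ∈ {SC,TSO,PSO}

SC:yes TSO:yes PSO:yes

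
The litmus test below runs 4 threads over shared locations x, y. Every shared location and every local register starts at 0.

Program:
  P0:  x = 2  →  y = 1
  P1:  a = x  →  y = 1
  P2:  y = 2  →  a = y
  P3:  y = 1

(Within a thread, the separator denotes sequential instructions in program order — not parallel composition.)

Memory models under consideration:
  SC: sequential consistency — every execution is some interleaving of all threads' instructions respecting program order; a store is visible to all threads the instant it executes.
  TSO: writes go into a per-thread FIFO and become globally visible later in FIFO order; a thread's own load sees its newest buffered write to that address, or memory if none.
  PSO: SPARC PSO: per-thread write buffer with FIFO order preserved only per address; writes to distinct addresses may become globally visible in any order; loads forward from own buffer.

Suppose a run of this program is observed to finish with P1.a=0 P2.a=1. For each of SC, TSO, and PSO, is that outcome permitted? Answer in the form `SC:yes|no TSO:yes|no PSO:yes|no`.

outcome vector order: (P1.a,P2.a)
SC (4): (0,1), (0,2), (2,1), (2,2)
TSO (4): (0,1), (0,2), (2,1), (2,2)
PSO (4): (0,1), (0,2), (2,1), (2,2)
target (0,1) ∈ {SC,TSO,PSO}

SC:yes TSO:yes PSO:yes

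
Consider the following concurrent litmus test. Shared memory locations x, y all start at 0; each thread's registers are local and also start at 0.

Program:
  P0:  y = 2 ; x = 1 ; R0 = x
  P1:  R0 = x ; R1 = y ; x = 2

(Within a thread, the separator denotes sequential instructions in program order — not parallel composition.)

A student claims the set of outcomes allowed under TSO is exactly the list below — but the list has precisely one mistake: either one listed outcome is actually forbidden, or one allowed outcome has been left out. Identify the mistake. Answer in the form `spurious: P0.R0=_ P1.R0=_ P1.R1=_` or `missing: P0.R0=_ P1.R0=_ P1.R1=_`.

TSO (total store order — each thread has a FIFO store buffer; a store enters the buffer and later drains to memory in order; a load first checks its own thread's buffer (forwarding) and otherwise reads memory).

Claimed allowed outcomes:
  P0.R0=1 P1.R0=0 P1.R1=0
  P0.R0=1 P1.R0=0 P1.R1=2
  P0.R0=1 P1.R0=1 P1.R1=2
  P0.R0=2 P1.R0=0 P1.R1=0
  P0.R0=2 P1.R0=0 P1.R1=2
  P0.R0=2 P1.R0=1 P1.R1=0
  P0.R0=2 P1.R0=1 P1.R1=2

spurious: P0.R0=2 P1.R0=1 P1.R1=0

outcome vector order: (P0.R0,P1.R0,P1.R1)
[TSO] allowed = {<1 0 0>; <1 0 2>; <1 1 2>; <2 0 0>; <2 0 2>; <2 1 2>}
claimed∖TSO = {<2 1 0>}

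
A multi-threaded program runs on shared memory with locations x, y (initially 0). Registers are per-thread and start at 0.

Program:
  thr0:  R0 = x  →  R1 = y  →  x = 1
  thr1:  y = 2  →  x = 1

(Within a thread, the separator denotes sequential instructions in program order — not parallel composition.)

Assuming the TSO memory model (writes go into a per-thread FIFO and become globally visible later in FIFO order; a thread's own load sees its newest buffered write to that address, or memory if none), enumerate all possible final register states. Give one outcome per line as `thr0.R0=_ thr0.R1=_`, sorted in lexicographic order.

thr0.R0=0 thr0.R1=0
thr0.R0=0 thr0.R1=2
thr0.R0=1 thr0.R1=2

outcome vector order: (thr0.R0,thr0.R1)
|TSO outcomes| = 3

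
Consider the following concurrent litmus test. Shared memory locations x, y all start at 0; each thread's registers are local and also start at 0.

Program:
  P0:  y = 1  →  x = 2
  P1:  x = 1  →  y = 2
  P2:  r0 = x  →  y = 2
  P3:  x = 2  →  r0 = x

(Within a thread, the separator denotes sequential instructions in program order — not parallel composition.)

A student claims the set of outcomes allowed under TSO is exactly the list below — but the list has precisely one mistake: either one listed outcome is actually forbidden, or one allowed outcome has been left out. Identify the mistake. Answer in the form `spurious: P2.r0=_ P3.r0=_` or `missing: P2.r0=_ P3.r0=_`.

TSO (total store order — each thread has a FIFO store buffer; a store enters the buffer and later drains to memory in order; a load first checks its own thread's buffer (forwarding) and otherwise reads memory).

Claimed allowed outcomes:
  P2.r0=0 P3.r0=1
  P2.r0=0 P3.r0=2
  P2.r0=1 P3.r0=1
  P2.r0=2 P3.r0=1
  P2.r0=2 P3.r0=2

outcome vector order: (P2.r0,P3.r0)
TSO: 6 outcomes — {0/1 0/2 1/1 1/2 2/1 2/2}
TSO∖claimed = {1/2}

missing: P2.r0=1 P3.r0=2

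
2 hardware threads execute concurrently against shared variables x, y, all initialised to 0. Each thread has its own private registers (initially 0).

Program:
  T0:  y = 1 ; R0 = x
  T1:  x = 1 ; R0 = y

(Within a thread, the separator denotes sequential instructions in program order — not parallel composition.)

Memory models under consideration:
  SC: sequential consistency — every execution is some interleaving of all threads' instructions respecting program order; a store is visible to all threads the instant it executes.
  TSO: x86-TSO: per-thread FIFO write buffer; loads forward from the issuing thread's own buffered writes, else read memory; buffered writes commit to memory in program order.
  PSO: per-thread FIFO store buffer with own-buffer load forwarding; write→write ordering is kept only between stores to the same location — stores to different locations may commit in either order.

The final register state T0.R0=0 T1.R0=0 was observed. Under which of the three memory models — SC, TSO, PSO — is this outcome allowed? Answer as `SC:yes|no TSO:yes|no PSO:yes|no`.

outcome vector order: (T0.R0,T1.R0)
SC: 3 outcomes — {<0 1>, <1 0>, <1 1>}
TSO: 4 outcomes — {<0 0>, <0 1>, <1 0>, <1 1>}
PSO: 4 outcomes — {<0 0>, <0 1>, <1 0>, <1 1>}
target <0 0> ∈ {TSO,PSO}

SC:no TSO:yes PSO:yes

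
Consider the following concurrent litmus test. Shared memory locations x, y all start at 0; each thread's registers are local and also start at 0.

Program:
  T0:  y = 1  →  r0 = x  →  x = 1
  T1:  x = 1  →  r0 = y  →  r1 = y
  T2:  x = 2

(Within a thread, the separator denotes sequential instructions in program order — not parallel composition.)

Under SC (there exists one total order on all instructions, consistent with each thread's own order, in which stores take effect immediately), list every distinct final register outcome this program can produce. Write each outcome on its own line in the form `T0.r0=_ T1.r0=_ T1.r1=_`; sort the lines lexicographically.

T0.r0=0 T1.r0=1 T1.r1=1
T0.r0=1 T1.r0=0 T1.r1=0
T0.r0=1 T1.r0=0 T1.r1=1
T0.r0=1 T1.r0=1 T1.r1=1
T0.r0=2 T1.r0=0 T1.r1=0
T0.r0=2 T1.r0=0 T1.r1=1
T0.r0=2 T1.r0=1 T1.r1=1

outcome vector order: (T0.r0,T1.r0,T1.r1)
|SC outcomes| = 7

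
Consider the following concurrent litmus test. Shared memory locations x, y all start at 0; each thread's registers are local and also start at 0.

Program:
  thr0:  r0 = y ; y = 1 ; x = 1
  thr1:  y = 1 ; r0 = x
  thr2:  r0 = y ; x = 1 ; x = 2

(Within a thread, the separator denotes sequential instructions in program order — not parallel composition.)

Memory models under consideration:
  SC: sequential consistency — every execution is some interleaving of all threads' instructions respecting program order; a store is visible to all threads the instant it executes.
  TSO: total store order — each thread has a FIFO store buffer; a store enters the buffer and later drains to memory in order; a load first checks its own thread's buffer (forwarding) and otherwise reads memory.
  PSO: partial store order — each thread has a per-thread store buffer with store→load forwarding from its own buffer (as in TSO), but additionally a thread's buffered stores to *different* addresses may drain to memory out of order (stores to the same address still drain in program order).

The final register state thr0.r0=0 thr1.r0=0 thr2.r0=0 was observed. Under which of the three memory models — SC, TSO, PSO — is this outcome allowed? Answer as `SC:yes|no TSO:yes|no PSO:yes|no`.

SC:yes TSO:yes PSO:yes

outcome vector order: (thr0.r0,thr1.r0,thr2.r0)
SC (12): <0 0 0> <0 0 1> <0 1 0> <0 1 1> <0 2 0> <0 2 1> <1 0 0> <1 0 1> <1 1 0> <1 1 1> <1 2 0> <1 2 1>
TSO (12): <0 0 0> <0 0 1> <0 1 0> <0 1 1> <0 2 0> <0 2 1> <1 0 0> <1 0 1> <1 1 0> <1 1 1> <1 2 0> <1 2 1>
PSO (12): <0 0 0> <0 0 1> <0 1 0> <0 1 1> <0 2 0> <0 2 1> <1 0 0> <1 0 1> <1 1 0> <1 1 1> <1 2 0> <1 2 1>
target <0 0 0> ∈ {SC,TSO,PSO}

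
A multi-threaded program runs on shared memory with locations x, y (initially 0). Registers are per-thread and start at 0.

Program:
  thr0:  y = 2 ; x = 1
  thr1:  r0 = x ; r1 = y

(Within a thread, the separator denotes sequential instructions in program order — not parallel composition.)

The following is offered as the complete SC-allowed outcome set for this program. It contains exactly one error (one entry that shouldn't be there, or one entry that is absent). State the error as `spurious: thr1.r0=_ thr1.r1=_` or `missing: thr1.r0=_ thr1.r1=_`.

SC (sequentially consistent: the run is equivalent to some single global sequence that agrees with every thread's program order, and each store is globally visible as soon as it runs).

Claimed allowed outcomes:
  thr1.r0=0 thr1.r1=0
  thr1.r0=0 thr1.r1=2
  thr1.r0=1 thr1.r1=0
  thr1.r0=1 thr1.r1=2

outcome vector order: (thr1.r0,thr1.r1)
[SC] allowed = {0/0 0/2 1/2}
claimed∖SC = {1/0}

spurious: thr1.r0=1 thr1.r1=0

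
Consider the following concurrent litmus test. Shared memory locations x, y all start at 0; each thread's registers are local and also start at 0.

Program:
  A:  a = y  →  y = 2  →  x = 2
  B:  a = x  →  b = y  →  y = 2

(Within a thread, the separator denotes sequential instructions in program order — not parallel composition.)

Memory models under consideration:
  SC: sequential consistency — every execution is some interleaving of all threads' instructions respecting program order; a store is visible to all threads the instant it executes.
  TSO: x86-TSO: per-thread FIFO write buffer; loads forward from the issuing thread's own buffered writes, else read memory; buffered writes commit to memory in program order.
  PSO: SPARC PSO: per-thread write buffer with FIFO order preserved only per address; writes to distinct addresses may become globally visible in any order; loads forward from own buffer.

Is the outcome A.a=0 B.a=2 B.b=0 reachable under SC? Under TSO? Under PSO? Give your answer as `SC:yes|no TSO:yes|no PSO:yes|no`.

outcome vector order: (A.a,B.a,B.b)
SC: 4 outcomes — {<0 0 0>, <0 0 2>, <0 2 2>, <2 0 0>}
TSO: 4 outcomes — {<0 0 0>, <0 0 2>, <0 2 2>, <2 0 0>}
PSO: 5 outcomes — {<0 0 0>, <0 0 2>, <0 2 0>, <0 2 2>, <2 0 0>}
target <0 2 0> ∈ {PSO}

SC:no TSO:no PSO:yes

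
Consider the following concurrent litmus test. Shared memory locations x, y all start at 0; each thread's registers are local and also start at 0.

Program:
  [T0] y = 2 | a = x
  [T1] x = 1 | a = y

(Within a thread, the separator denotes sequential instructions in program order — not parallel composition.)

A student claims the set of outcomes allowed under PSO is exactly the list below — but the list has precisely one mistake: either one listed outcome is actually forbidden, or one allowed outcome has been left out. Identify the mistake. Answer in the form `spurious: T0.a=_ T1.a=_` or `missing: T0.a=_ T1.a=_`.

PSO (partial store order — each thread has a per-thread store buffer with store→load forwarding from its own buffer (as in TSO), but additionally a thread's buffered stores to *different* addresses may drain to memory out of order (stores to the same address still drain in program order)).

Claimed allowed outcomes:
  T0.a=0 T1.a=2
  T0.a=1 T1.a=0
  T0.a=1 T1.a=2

outcome vector order: (T0.a,T1.a)
PSO (4): 00 02 10 12
PSO∖claimed = {00}

missing: T0.a=0 T1.a=0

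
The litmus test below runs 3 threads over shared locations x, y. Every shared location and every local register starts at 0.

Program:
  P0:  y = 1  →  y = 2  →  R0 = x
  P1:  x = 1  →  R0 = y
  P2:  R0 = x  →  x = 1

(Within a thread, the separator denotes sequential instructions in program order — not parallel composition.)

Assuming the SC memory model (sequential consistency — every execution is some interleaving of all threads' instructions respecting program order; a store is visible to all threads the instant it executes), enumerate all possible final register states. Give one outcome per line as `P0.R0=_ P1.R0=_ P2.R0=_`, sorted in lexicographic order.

P0.R0=0 P1.R0=2 P2.R0=0
P0.R0=0 P1.R0=2 P2.R0=1
P0.R0=1 P1.R0=0 P2.R0=0
P0.R0=1 P1.R0=0 P2.R0=1
P0.R0=1 P1.R0=1 P2.R0=0
P0.R0=1 P1.R0=1 P2.R0=1
P0.R0=1 P1.R0=2 P2.R0=0
P0.R0=1 P1.R0=2 P2.R0=1

outcome vector order: (P0.R0,P1.R0,P2.R0)
|SC outcomes| = 8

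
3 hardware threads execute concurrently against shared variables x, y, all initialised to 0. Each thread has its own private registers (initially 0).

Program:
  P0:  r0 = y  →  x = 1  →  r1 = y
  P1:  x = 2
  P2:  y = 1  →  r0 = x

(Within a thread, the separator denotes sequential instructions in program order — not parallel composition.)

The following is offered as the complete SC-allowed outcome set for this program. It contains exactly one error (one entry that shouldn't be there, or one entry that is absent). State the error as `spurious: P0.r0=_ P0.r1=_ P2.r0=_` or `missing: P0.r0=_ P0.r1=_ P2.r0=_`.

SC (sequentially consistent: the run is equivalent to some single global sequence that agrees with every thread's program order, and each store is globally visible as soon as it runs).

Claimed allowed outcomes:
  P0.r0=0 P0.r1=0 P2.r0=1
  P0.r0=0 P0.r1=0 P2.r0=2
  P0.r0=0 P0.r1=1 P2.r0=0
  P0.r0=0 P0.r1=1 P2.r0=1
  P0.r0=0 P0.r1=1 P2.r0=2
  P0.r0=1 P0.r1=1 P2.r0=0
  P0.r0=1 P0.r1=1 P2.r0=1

missing: P0.r0=1 P0.r1=1 P2.r0=2

outcome vector order: (P0.r0,P0.r1,P2.r0)
under SC → (0,0,1), (0,0,2), (0,1,0), (0,1,1), (0,1,2), (1,1,0), (1,1,1), (1,1,2)
SC∖claimed = {(1,1,2)}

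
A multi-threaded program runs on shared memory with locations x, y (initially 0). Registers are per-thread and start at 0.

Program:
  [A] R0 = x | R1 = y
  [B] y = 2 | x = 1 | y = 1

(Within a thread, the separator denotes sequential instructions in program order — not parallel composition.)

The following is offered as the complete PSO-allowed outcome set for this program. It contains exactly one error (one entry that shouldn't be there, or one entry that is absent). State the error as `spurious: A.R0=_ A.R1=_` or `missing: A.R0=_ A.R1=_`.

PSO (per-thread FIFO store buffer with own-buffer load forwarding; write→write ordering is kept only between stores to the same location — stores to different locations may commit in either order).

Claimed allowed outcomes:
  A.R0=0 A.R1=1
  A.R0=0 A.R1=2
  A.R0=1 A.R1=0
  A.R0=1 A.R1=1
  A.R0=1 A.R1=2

missing: A.R0=0 A.R1=0

outcome vector order: (A.R0,A.R1)
PSO (6): 0/0 0/1 0/2 1/0 1/1 1/2
PSO∖claimed = {0/0}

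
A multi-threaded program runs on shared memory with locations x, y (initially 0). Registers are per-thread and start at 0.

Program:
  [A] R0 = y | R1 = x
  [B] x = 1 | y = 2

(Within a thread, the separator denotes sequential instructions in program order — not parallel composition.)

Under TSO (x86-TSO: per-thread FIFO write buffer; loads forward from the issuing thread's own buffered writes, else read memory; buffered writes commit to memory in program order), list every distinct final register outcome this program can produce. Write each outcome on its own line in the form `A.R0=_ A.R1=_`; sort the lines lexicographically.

A.R0=0 A.R1=0
A.R0=0 A.R1=1
A.R0=2 A.R1=1

outcome vector order: (A.R0,A.R1)
|TSO outcomes| = 3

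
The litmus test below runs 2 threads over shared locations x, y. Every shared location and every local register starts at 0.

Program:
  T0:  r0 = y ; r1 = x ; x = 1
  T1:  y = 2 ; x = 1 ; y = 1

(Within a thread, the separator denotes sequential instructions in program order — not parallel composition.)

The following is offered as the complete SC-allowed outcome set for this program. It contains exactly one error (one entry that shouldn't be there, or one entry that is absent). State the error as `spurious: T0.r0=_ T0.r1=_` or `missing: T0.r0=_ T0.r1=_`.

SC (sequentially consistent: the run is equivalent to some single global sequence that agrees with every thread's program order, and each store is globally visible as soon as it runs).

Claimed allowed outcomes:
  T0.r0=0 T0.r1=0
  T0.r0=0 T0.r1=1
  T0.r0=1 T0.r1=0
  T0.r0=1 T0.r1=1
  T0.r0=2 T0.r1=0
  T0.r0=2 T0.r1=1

spurious: T0.r0=1 T0.r1=0

outcome vector order: (T0.r0,T0.r1)
under SC → (0,0), (0,1), (1,1), (2,0), (2,1)
claimed∖SC = {(1,0)}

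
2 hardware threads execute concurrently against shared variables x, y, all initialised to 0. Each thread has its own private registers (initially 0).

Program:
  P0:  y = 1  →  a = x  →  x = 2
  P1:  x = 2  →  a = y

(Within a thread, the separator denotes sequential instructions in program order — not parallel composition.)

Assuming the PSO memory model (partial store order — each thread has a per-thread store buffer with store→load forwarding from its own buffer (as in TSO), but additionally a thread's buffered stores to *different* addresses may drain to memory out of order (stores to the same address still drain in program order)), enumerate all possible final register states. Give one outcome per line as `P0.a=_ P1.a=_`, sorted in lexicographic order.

outcome vector order: (P0.a,P1.a)
|PSO outcomes| = 4

P0.a=0 P1.a=0
P0.a=0 P1.a=1
P0.a=2 P1.a=0
P0.a=2 P1.a=1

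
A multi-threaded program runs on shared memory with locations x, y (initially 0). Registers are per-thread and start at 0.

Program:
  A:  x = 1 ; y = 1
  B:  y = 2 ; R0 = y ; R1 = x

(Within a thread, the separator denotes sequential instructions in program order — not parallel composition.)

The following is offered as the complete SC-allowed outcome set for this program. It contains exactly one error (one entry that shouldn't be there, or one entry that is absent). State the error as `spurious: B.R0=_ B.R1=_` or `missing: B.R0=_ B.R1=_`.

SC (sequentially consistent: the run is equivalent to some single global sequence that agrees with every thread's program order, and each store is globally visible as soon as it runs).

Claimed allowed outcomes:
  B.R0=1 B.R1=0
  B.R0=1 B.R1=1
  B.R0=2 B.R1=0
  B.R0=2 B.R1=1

outcome vector order: (B.R0,B.R1)
SC: 3 outcomes — {(1,1), (2,0), (2,1)}
claimed∖SC = {(1,0)}

spurious: B.R0=1 B.R1=0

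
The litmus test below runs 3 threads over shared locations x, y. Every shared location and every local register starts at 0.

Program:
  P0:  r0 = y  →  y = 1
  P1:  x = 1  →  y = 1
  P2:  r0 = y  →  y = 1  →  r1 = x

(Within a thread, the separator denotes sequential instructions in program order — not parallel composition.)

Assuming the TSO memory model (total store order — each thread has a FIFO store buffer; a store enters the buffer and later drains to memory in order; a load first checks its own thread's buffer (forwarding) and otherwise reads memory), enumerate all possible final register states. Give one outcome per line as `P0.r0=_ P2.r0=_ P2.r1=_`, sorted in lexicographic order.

outcome vector order: (P0.r0,P2.r0,P2.r1)
|TSO outcomes| = 7

P0.r0=0 P2.r0=0 P2.r1=0
P0.r0=0 P2.r0=0 P2.r1=1
P0.r0=0 P2.r0=1 P2.r1=0
P0.r0=0 P2.r0=1 P2.r1=1
P0.r0=1 P2.r0=0 P2.r1=0
P0.r0=1 P2.r0=0 P2.r1=1
P0.r0=1 P2.r0=1 P2.r1=1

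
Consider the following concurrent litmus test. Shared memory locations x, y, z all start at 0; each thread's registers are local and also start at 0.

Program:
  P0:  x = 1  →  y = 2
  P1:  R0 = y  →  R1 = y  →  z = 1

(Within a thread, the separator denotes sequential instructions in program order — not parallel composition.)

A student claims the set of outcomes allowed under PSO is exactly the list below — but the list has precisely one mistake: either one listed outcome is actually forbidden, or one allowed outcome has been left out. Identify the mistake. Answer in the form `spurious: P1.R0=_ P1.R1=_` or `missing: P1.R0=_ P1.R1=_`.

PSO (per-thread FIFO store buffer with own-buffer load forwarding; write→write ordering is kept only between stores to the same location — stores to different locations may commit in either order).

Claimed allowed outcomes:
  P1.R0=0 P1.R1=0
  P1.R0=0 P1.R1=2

missing: P1.R0=2 P1.R1=2

outcome vector order: (P1.R0,P1.R1)
PSO: 3 outcomes — {0/0 0/2 2/2}
PSO∖claimed = {2/2}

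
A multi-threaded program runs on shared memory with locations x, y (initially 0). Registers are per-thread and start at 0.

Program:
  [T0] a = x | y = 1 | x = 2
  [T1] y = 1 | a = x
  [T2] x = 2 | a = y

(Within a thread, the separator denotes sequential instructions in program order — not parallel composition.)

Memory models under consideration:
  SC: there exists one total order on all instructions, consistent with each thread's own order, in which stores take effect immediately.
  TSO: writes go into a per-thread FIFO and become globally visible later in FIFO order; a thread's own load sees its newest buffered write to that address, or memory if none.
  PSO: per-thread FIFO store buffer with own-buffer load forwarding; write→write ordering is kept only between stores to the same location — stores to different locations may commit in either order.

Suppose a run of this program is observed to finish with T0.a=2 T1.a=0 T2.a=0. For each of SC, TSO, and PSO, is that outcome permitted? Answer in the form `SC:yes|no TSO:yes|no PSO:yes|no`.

outcome vector order: (T0.a,T1.a,T2.a)
under SC → (0,0,1); (0,2,0); (0,2,1); (2,0,1); (2,2,0); (2,2,1)
under TSO → (0,0,0); (0,0,1); (0,2,0); (0,2,1); (2,0,0); (2,0,1); (2,2,0); (2,2,1)
under PSO → (0,0,0); (0,0,1); (0,2,0); (0,2,1); (2,0,0); (2,0,1); (2,2,0); (2,2,1)
target (2,0,0) ∈ {TSO,PSO}

SC:no TSO:yes PSO:yes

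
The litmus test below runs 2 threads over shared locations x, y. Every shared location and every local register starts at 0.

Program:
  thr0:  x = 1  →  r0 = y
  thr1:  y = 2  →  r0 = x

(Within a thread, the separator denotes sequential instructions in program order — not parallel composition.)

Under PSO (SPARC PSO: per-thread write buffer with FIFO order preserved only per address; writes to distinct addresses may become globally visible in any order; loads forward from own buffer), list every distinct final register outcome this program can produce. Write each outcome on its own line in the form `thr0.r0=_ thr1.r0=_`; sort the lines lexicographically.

thr0.r0=0 thr1.r0=0
thr0.r0=0 thr1.r0=1
thr0.r0=2 thr1.r0=0
thr0.r0=2 thr1.r0=1

outcome vector order: (thr0.r0,thr1.r0)
|PSO outcomes| = 4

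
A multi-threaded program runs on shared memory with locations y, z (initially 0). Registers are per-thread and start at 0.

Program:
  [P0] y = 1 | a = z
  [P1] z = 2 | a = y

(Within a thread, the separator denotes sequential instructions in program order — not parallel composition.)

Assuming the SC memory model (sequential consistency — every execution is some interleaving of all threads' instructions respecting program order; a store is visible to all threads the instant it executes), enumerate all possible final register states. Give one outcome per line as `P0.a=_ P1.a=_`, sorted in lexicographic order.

outcome vector order: (P0.a,P1.a)
|SC outcomes| = 3

P0.a=0 P1.a=1
P0.a=2 P1.a=0
P0.a=2 P1.a=1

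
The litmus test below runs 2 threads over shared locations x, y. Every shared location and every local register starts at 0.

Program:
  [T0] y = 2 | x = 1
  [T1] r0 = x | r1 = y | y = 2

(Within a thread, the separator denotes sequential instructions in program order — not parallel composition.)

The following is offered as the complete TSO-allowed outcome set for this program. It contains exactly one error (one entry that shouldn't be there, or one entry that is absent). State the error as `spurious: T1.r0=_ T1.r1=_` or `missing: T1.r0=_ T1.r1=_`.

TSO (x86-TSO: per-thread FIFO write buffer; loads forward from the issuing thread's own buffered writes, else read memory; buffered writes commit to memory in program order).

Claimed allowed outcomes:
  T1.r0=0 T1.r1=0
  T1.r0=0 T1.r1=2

outcome vector order: (T1.r0,T1.r1)
TSO: 3 outcomes — {00, 02, 12}
TSO∖claimed = {12}

missing: T1.r0=1 T1.r1=2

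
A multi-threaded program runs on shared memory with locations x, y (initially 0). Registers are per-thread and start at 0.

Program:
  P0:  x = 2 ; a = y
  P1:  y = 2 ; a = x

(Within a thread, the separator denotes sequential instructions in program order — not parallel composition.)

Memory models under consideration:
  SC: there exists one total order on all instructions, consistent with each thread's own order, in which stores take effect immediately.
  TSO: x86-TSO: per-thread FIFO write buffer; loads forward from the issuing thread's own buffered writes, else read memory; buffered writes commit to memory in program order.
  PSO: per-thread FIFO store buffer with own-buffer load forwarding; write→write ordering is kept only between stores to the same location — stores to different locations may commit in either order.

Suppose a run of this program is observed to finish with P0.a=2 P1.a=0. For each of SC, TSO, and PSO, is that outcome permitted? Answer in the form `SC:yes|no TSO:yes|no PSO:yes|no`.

outcome vector order: (P0.a,P1.a)
SC (3): (0,2) (2,0) (2,2)
TSO (4): (0,0) (0,2) (2,0) (2,2)
PSO (4): (0,0) (0,2) (2,0) (2,2)
target (2,0) ∈ {SC,TSO,PSO}

SC:yes TSO:yes PSO:yes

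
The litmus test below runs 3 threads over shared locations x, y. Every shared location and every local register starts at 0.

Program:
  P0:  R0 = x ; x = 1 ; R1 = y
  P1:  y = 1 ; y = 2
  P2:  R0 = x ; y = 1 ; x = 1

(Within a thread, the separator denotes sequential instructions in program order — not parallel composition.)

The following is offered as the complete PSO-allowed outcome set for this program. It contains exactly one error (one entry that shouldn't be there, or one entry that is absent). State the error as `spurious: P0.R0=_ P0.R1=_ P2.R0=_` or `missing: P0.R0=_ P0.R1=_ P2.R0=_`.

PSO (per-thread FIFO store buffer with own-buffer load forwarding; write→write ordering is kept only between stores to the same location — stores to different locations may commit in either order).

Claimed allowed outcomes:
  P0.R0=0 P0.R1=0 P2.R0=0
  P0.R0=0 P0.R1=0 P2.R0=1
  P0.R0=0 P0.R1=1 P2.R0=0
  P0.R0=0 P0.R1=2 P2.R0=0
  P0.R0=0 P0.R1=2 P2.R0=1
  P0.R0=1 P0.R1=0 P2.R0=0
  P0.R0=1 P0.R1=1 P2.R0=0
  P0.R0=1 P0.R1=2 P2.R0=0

outcome vector order: (P0.R0,P0.R1,P2.R0)
PSO: 9 outcomes — {000, 001, 010, 011, 020, 021, 100, 110, 120}
PSO∖claimed = {011}

missing: P0.R0=0 P0.R1=1 P2.R0=1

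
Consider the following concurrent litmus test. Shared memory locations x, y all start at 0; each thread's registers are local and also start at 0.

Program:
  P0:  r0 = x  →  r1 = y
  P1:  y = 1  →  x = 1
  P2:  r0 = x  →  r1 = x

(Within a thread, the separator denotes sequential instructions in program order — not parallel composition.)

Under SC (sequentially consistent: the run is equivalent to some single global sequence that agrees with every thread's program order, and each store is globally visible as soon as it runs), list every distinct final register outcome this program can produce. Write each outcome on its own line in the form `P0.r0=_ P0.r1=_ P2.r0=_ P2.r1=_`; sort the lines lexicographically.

outcome vector order: (P0.r0,P0.r1,P2.r0,P2.r1)
|SC outcomes| = 9

P0.r0=0 P0.r1=0 P2.r0=0 P2.r1=0
P0.r0=0 P0.r1=0 P2.r0=0 P2.r1=1
P0.r0=0 P0.r1=0 P2.r0=1 P2.r1=1
P0.r0=0 P0.r1=1 P2.r0=0 P2.r1=0
P0.r0=0 P0.r1=1 P2.r0=0 P2.r1=1
P0.r0=0 P0.r1=1 P2.r0=1 P2.r1=1
P0.r0=1 P0.r1=1 P2.r0=0 P2.r1=0
P0.r0=1 P0.r1=1 P2.r0=0 P2.r1=1
P0.r0=1 P0.r1=1 P2.r0=1 P2.r1=1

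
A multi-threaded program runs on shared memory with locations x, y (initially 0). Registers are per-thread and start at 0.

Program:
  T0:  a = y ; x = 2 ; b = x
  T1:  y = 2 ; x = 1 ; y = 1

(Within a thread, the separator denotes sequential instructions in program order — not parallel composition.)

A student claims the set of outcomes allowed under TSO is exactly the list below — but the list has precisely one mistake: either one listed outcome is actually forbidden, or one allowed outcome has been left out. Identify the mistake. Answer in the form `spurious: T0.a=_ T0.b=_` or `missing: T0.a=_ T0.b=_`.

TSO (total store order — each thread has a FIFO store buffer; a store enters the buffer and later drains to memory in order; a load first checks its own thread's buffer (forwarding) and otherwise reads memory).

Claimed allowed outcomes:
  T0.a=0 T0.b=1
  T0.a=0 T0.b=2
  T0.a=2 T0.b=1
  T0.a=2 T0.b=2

missing: T0.a=1 T0.b=2

outcome vector order: (T0.a,T0.b)
TSO (5): 0/1 0/2 1/2 2/1 2/2
TSO∖claimed = {1/2}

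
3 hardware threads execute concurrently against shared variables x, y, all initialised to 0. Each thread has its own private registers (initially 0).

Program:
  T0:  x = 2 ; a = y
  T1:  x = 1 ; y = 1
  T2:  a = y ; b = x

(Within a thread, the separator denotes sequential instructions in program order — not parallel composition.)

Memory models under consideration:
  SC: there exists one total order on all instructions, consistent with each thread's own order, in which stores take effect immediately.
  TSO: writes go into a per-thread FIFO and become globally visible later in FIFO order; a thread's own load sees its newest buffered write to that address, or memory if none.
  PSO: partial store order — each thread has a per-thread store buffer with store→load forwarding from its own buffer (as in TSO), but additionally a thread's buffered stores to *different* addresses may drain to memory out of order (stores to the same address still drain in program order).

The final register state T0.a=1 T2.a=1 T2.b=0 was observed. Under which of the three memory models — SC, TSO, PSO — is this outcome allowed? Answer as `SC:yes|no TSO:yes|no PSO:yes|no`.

SC:no TSO:no PSO:yes

outcome vector order: (T0.a,T2.a,T2.b)
SC: 10 outcomes — {(0,0,0); (0,0,1); (0,0,2); (0,1,1); (0,1,2); (1,0,0); (1,0,1); (1,0,2); (1,1,1); (1,1,2)}
TSO: 10 outcomes — {(0,0,0); (0,0,1); (0,0,2); (0,1,1); (0,1,2); (1,0,0); (1,0,1); (1,0,2); (1,1,1); (1,1,2)}
PSO: 12 outcomes — {(0,0,0); (0,0,1); (0,0,2); (0,1,0); (0,1,1); (0,1,2); (1,0,0); (1,0,1); (1,0,2); (1,1,0); (1,1,1); (1,1,2)}
target (1,1,0) ∈ {PSO}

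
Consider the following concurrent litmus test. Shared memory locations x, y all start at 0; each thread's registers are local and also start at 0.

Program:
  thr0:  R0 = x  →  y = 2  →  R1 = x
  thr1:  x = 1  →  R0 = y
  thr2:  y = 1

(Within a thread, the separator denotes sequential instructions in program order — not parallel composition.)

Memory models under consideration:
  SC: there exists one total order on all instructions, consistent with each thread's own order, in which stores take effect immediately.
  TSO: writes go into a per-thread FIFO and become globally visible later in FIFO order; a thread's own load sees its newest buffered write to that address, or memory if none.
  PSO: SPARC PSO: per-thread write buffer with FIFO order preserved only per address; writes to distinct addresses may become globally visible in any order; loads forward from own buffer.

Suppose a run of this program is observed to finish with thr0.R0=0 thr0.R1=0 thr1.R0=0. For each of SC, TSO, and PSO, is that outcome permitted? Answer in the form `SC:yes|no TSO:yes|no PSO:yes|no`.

outcome vector order: (thr0.R0,thr0.R1,thr1.R0)
[SC] allowed = {(0,0,1), (0,0,2), (0,1,0), (0,1,1), (0,1,2), (1,1,0), (1,1,1), (1,1,2)}
[TSO] allowed = {(0,0,0), (0,0,1), (0,0,2), (0,1,0), (0,1,1), (0,1,2), (1,1,0), (1,1,1), (1,1,2)}
[PSO] allowed = {(0,0,0), (0,0,1), (0,0,2), (0,1,0), (0,1,1), (0,1,2), (1,1,0), (1,1,1), (1,1,2)}
target (0,0,0) ∈ {TSO,PSO}

SC:no TSO:yes PSO:yes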